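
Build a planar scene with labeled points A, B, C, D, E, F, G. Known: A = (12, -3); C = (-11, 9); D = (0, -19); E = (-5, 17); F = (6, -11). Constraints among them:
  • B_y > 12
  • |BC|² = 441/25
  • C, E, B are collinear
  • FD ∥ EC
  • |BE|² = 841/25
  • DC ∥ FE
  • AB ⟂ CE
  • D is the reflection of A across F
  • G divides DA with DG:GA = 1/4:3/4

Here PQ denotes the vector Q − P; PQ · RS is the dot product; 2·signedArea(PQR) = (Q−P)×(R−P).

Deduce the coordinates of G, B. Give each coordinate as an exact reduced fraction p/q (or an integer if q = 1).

B = (-212/25, 309/25)
G = (3, -15)

1. G_x = 3  [G divides DA with DG:GA = 1/4:3/4]
2. G_y = -15  [G divides DA with DG:GA = 1/4:3/4]
   → G = (3, -15)
3. B_x = -212/25  [C, E, B are collinear ∩ AB ⟂ CE]
4. B_y = 309/25  [C, E, B are collinear ∩ AB ⟂ CE]
   → B = (-212/25, 309/25)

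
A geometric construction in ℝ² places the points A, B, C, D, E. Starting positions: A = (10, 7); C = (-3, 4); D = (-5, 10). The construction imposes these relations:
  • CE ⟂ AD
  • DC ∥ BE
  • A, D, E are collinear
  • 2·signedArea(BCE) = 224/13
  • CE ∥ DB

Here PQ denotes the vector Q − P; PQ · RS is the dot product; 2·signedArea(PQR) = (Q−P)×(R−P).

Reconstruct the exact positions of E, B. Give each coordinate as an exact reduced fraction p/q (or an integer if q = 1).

1. E_x = -25/13  [A, D, E are collinear ∩ CE ⟂ AD]
2. E_y = 122/13  [A, D, E are collinear ∩ CE ⟂ AD]
   → E = (-25/13, 122/13)
3. B_x = -51/13  [DC ∥ BE ∩ CE ∥ DB]
4. B_y = 200/13  [DC ∥ BE ∩ CE ∥ DB]
   → B = (-51/13, 200/13)

B = (-51/13, 200/13)
E = (-25/13, 122/13)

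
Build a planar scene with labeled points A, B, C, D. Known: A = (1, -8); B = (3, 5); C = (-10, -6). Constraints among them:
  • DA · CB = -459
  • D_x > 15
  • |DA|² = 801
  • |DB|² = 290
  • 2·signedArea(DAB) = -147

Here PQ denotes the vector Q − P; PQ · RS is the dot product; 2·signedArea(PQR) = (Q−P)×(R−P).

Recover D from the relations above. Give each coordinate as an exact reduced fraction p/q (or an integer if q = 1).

1. D_x = 16  [2·signedArea(DAB) = -147 ∩ DA · CB = -459]
2. D_y = 16  [2·signedArea(DAB) = -147 ∩ DA · CB = -459]
   → D = (16, 16)

D = (16, 16)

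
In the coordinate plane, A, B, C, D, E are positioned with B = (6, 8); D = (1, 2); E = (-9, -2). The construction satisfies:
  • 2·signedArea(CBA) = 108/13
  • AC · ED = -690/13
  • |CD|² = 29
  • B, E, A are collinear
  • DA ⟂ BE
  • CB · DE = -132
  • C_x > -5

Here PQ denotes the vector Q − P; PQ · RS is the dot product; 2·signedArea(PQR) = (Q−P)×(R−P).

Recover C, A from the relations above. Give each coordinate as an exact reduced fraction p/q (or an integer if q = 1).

A = (-3/13, 50/13)
C = (-4, 0)

1. C_x = -4  [line 10·x + 4·y + 40 = 0 ∩ |CD|² = 29]
2. C_y = 0  [line 10·x + 4·y + 40 = 0 ∩ |CD|² = 29]
   → C = (-4, 0)
3. A_x = -3/13  [B, E, A are collinear ∩ DA ⟂ BE]
4. A_y = 50/13  [B, E, A are collinear ∩ DA ⟂ BE]
   → A = (-3/13, 50/13)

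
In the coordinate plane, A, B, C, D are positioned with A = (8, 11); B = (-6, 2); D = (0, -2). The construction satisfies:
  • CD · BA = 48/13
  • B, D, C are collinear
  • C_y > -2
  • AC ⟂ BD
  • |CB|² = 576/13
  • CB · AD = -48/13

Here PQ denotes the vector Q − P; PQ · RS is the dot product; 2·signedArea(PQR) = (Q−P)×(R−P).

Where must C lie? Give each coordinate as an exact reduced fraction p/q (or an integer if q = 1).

C = (-6/13, -22/13)

1. C_x = -6/13  [B, D, C are collinear ∩ AC ⟂ BD]
2. C_y = -22/13  [B, D, C are collinear ∩ AC ⟂ BD]
   → C = (-6/13, -22/13)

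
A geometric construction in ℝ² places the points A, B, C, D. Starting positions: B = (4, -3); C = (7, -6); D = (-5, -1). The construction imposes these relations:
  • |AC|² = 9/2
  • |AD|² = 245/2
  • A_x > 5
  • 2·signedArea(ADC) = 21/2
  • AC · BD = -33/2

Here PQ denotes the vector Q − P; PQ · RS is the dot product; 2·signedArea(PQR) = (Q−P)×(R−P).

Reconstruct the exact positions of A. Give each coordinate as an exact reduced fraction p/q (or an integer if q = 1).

A = (11/2, -9/2)

1. A_x = 11/2  [2·signedArea(ADC) = 21/2 ∩ AC · BD = -33/2]
2. A_y = -9/2  [2·signedArea(ADC) = 21/2 ∩ AC · BD = -33/2]
   → A = (11/2, -9/2)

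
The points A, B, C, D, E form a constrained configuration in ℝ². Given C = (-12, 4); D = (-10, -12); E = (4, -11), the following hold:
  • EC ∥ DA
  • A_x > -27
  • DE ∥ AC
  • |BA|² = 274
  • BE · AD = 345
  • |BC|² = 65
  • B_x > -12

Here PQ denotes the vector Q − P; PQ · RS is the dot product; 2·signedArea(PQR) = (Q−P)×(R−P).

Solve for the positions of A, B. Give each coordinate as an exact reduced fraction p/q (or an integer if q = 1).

A = (-26, 3)
B = (-11, -4)

1. A_x = -26  [DE ∥ AC ∩ EC ∥ DA]
2. A_y = 3  [DE ∥ AC ∩ EC ∥ DA]
   → A = (-26, 3)
3. B_x = -11  [line -16·x + 15·y + -116 = 0 ∩ |BA|² = 274]
4. B_y = -4  [line -16·x + 15·y + -116 = 0 ∩ |BA|² = 274]
   → B = (-11, -4)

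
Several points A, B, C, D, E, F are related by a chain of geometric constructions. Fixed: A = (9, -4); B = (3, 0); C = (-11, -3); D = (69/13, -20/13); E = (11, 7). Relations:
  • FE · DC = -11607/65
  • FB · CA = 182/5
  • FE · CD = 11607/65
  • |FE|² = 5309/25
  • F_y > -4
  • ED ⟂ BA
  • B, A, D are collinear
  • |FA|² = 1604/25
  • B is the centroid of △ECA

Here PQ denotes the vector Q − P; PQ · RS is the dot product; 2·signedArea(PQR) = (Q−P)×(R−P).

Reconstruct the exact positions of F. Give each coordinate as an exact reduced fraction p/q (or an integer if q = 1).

1. F_x = 1  [FB · CA = 182/5 ∩ FE · DC = -11607/65]
2. F_y = -18/5  [FB · CA = 182/5 ∩ FE · DC = -11607/65]
   → F = (1, -18/5)

F = (1, -18/5)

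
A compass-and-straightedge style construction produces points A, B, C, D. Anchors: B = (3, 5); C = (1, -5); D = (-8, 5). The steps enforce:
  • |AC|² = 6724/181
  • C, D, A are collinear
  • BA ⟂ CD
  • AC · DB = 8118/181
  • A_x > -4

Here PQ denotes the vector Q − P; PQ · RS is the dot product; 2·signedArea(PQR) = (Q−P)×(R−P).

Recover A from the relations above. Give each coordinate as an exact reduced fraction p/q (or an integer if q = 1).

1. A_x = -557/181  [C, D, A are collinear ∩ BA ⟂ CD]
2. A_y = -85/181  [C, D, A are collinear ∩ BA ⟂ CD]
   → A = (-557/181, -85/181)

A = (-557/181, -85/181)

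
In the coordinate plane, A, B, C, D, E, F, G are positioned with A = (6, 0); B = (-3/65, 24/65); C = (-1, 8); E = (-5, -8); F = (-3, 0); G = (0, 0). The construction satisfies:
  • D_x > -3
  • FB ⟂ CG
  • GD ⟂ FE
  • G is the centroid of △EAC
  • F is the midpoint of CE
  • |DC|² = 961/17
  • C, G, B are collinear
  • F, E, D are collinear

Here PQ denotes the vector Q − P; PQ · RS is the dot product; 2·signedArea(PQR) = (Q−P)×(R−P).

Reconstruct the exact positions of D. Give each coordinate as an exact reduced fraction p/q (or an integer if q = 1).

1. D_x = -48/17  [F, E, D are collinear ∩ GD ⟂ FE]
2. D_y = 12/17  [F, E, D are collinear ∩ GD ⟂ FE]
   → D = (-48/17, 12/17)

D = (-48/17, 12/17)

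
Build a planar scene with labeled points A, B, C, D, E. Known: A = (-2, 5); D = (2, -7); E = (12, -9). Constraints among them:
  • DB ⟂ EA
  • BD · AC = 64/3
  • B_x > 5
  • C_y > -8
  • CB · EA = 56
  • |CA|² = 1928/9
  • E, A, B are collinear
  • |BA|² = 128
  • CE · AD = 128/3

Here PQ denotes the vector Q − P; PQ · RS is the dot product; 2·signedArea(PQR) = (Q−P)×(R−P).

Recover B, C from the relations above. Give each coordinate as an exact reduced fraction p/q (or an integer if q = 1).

B = (6, -3)
C = (16/3, -23/3)

1. B_x = 6  [E, A, B are collinear ∩ DB ⟂ EA]
2. B_y = -3  [E, A, B are collinear ∩ DB ⟂ EA]
   → B = (6, -3)
3. C_x = 16/3  [CE · AD = 128/3 ∩ BD · AC = 64/3]
4. C_y = -23/3  [CE · AD = 128/3 ∩ BD · AC = 64/3]
   → C = (16/3, -23/3)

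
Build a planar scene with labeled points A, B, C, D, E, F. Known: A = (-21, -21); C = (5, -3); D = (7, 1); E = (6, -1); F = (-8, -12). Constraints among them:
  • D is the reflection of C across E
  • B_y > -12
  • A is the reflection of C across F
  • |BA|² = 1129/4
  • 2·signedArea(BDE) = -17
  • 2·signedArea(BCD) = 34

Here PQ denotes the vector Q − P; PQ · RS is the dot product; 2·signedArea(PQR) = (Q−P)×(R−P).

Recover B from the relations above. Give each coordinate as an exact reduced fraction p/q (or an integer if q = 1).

B = (-15/2, -11)

1. B_x = -15/2  [line 2·x + -1·y + 4 = 0 ∩ |BA|² = 1129/4]
2. B_y = -11  [line 2·x + -1·y + 4 = 0 ∩ |BA|² = 1129/4]
   → B = (-15/2, -11)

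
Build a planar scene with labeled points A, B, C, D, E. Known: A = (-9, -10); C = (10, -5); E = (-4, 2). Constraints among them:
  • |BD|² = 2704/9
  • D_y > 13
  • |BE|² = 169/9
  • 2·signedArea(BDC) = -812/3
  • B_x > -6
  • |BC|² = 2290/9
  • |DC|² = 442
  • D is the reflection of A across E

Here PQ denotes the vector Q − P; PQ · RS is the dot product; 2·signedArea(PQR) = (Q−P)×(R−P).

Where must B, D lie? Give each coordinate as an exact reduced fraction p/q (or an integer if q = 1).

B = (-17/3, -2)
D = (1, 14)

1. D_x = 1  [D is the reflection of A across E]
2. D_y = 14  [D is the reflection of A across E]
   → D = (1, 14)
3. B_x = -17/3  [line 19·x + 9·y + 377/3 = 0 ∩ |BD|² = 2704/9]
4. B_y = -2  [line 19·x + 9·y + 377/3 = 0 ∩ |BD|² = 2704/9]
   → B = (-17/3, -2)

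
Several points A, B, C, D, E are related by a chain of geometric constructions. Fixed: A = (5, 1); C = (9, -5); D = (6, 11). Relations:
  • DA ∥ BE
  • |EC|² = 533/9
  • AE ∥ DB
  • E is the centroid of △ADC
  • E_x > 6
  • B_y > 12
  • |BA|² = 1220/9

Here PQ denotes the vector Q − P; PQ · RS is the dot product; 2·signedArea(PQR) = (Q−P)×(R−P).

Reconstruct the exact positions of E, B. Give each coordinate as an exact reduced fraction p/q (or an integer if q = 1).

B = (23/3, 37/3)
E = (20/3, 7/3)

1. E_x = 20/3  [E is the centroid of △ADC]
2. E_y = 7/3  [E is the centroid of △ADC]
   → E = (20/3, 7/3)
3. B_x = 23/3  [DA ∥ BE ∩ AE ∥ DB]
4. B_y = 37/3  [DA ∥ BE ∩ AE ∥ DB]
   → B = (23/3, 37/3)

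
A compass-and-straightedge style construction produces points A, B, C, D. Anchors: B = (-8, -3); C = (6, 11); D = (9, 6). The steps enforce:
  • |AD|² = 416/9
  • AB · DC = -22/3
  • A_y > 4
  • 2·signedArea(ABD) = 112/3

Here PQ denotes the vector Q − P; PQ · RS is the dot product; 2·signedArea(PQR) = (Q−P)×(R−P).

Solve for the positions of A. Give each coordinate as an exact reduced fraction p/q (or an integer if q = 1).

A = (7/3, 14/3)

1. A_x = 7/3  [2·signedArea(ABD) = 112/3 ∩ AB · DC = -22/3]
2. A_y = 14/3  [2·signedArea(ABD) = 112/3 ∩ AB · DC = -22/3]
   → A = (7/3, 14/3)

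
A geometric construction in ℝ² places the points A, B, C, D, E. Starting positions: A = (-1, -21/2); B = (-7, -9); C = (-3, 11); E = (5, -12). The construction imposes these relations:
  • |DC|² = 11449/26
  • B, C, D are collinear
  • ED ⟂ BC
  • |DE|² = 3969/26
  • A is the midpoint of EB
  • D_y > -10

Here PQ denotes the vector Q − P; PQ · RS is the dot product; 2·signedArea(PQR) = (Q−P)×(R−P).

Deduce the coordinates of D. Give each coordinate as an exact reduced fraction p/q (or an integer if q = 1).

1. D_x = -185/26  [B, C, D are collinear ∩ ED ⟂ BC]
2. D_y = -249/26  [B, C, D are collinear ∩ ED ⟂ BC]
   → D = (-185/26, -249/26)

D = (-185/26, -249/26)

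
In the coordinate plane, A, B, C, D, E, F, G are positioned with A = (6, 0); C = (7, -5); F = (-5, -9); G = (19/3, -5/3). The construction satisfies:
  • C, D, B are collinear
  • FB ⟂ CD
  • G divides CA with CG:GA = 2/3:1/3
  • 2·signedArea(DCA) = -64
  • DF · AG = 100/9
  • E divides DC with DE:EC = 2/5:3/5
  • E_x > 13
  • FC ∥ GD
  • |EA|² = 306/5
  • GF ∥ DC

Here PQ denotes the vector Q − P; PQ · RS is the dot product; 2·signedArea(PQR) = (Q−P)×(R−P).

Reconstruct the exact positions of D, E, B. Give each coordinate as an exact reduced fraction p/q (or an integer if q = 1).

1. D_x = 55/3  [GF ∥ DC ∩ FC ∥ GD]
2. D_y = 7/3  [GF ∥ DC ∩ FC ∥ GD]
   → D = (55/3, 7/3)
3. E_x = 69/5  [E divides DC with DE:EC = 2/5:3/5]
4. E_y = -3/5  [E divides DC with DE:EC = 2/5:3/5]
   → E = (69/5, -3/5)
5. B_x = -673/205  [C, D, B are collinear ∩ FB ⟂ CD]
6. B_y = -2389/205  [C, D, B are collinear ∩ FB ⟂ CD]
   → B = (-673/205, -2389/205)

B = (-673/205, -2389/205)
D = (55/3, 7/3)
E = (69/5, -3/5)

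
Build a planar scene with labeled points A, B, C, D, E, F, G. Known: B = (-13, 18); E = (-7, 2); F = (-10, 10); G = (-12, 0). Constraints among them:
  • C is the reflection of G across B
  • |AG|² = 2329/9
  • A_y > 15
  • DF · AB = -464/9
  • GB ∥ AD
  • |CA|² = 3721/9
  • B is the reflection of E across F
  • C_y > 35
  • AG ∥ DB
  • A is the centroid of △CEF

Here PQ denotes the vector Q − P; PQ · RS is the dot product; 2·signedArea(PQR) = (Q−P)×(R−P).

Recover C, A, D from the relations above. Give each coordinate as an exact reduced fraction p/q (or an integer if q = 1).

A = (-31/3, 16)
C = (-14, 36)
D = (-34/3, 34)

1. C_x = -14  [C is the reflection of G across B]
2. C_y = 36  [C is the reflection of G across B]
   → C = (-14, 36)
3. A_x = -31/3  [A is the centroid of △CEF]
4. A_y = 16  [A is the centroid of △CEF]
   → A = (-31/3, 16)
5. D_x = -34/3  [AG ∥ DB ∩ GB ∥ AD]
6. D_y = 34  [AG ∥ DB ∩ GB ∥ AD]
   → D = (-34/3, 34)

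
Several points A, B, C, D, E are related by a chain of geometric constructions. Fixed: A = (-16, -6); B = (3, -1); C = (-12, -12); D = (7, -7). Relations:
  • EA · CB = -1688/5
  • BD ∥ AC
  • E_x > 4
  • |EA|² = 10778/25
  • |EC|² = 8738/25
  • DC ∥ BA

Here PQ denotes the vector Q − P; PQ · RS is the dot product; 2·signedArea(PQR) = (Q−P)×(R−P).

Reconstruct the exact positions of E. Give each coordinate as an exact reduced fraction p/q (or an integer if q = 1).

1. E_x = 23/5  [line -15·x + -11·y + 158/5 = 0 ∩ |EA|² = 10778/25]
2. E_y = -17/5  [line -15·x + -11·y + 158/5 = 0 ∩ |EA|² = 10778/25]
   → E = (23/5, -17/5)

E = (23/5, -17/5)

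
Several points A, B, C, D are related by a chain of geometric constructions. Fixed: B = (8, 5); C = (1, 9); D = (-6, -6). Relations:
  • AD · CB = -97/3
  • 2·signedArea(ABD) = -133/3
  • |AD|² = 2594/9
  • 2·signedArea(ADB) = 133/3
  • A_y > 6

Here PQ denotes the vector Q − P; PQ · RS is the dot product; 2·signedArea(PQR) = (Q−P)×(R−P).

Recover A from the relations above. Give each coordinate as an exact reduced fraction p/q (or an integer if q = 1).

1. A_x = 17/3  [2·signedArea(ABD) = -133/3 ∩ AD · CB = -97/3]
2. A_y = 19/3  [2·signedArea(ABD) = -133/3 ∩ AD · CB = -97/3]
   → A = (17/3, 19/3)

A = (17/3, 19/3)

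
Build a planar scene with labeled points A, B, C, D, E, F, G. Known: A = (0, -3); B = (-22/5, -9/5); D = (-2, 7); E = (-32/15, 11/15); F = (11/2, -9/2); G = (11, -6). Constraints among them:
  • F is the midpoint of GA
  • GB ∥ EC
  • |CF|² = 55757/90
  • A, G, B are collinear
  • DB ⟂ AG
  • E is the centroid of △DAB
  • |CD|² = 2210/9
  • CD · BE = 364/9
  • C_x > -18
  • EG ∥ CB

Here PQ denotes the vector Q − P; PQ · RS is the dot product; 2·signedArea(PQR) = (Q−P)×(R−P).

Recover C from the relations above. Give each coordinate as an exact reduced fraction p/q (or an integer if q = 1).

C = (-263/15, 74/15)

1. C_x = -263/15  [EG ∥ CB ∩ GB ∥ EC]
2. C_y = 74/15  [EG ∥ CB ∩ GB ∥ EC]
   → C = (-263/15, 74/15)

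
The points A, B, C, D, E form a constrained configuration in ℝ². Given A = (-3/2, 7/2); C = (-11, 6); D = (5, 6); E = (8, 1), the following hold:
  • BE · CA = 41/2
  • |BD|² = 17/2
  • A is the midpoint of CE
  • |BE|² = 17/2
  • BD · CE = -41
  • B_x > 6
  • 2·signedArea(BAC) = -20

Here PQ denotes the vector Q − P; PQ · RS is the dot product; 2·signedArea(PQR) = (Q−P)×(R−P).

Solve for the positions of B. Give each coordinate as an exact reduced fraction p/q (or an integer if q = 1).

1. B_x = 13/2  [BE · CA = 41/2 ∩ 2·signedArea(BAC) = -20]
2. B_y = 7/2  [BE · CA = 41/2 ∩ 2·signedArea(BAC) = -20]
   → B = (13/2, 7/2)

B = (13/2, 7/2)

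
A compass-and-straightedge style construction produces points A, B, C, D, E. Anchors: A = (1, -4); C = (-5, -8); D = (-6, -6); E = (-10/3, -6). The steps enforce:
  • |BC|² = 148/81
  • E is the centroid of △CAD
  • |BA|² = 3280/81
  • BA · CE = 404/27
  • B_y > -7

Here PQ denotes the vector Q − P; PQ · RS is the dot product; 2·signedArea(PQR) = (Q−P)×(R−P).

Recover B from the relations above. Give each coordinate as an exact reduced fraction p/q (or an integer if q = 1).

1. B_x = -43/9  [line -5/3·x + -2·y + -575/27 = 0 ∩ |BC|² = 148/81]
2. B_y = -20/3  [line -5/3·x + -2·y + -575/27 = 0 ∩ |BC|² = 148/81]
   → B = (-43/9, -20/3)

B = (-43/9, -20/3)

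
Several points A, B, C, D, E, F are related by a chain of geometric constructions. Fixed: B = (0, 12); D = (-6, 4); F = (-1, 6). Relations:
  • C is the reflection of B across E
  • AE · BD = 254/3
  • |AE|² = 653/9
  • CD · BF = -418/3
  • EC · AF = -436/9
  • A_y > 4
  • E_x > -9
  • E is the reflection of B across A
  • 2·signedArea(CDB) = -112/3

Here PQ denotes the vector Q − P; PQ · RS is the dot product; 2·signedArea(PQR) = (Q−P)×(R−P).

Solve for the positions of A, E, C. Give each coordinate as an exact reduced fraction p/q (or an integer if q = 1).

A = (-13/3, 14/3)
C = (-52/3, -52/3)
E = (-26/3, -8/3)

1. C_x = -52/3  [CD · BF = -418/3 ∩ 2·signedArea(CDB) = -112/3]
2. C_y = -52/3  [CD · BF = -418/3 ∩ 2·signedArea(CDB) = -112/3]
   → C = (-52/3, -52/3)
3. E_x = -26/3  [C is the reflection of B across E]
4. E_y = -8/3  [C is the reflection of B across E]
   → E = (-26/3, -8/3)
5. A_x = -13/3  [AE · BD = 254/3 ∩ E is the reflection of B across A]
6. A_y = 14/3  [AE · BD = 254/3 ∩ E is the reflection of B across A]
   → A = (-13/3, 14/3)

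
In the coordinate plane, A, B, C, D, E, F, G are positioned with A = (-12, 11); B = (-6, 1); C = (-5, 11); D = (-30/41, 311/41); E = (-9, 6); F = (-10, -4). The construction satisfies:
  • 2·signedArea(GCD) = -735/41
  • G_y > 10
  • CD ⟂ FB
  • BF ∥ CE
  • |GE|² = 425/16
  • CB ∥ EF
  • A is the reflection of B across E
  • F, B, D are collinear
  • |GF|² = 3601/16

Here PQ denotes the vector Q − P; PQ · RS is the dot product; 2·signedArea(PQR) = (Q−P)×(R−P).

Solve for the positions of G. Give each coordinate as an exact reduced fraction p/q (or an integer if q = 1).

G = (-41/4, 11)

1. G_x = -41/4  [line 140/41·x + 175/41·y + -490/41 = 0 ∩ |GE|² = 425/16]
2. G_y = 11  [line 140/41·x + 175/41·y + -490/41 = 0 ∩ |GE|² = 425/16]
   → G = (-41/4, 11)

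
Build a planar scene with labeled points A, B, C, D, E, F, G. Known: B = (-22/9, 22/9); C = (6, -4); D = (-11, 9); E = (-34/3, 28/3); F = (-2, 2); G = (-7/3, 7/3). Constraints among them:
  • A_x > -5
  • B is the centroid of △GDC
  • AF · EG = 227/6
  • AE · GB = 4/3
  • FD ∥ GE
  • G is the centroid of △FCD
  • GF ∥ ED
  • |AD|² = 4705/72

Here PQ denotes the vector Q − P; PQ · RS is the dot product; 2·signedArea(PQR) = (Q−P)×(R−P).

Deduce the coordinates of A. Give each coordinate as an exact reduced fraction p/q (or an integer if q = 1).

A = (-55/12, 49/12)

1. A_x = -55/12  [AF · EG = 227/6 ∩ AE · GB = 4/3]
2. A_y = 49/12  [AF · EG = 227/6 ∩ AE · GB = 4/3]
   → A = (-55/12, 49/12)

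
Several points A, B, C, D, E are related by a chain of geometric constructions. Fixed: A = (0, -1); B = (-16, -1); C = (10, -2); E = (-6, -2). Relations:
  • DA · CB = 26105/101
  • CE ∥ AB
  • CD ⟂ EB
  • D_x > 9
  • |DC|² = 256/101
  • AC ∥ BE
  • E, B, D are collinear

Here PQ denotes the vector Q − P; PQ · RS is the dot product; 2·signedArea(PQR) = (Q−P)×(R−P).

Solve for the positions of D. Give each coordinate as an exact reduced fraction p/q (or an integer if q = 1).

1. D_x = 994/101  [E, B, D are collinear ∩ CD ⟂ EB]
2. D_y = -362/101  [E, B, D are collinear ∩ CD ⟂ EB]
   → D = (994/101, -362/101)

D = (994/101, -362/101)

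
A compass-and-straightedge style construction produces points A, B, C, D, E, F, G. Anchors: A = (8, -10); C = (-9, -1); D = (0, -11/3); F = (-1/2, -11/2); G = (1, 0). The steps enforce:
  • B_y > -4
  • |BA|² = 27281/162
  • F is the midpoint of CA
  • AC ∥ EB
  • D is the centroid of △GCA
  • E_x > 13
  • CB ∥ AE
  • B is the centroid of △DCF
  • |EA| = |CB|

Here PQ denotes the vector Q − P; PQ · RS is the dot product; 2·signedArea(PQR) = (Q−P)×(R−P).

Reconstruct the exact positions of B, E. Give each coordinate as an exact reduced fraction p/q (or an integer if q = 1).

1. B_x = -19/6  [B is the centroid of △DCF]
2. B_y = -61/18  [B is the centroid of △DCF]
   → B = (-19/6, -61/18)
3. E_x = 83/6  [AC ∥ EB ∩ CB ∥ AE]
4. E_y = -223/18  [AC ∥ EB ∩ CB ∥ AE]
   → E = (83/6, -223/18)

B = (-19/6, -61/18)
E = (83/6, -223/18)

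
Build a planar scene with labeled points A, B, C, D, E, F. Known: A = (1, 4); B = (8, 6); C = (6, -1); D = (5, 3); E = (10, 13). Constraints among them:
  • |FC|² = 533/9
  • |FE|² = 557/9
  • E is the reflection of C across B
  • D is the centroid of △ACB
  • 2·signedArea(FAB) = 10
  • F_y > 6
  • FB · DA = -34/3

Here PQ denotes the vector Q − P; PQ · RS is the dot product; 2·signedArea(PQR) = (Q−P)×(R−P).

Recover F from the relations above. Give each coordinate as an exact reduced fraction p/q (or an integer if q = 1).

1. F_x = 16/3  [FB · DA = -34/3 ∩ 2·signedArea(FAB) = 10]
2. F_y = 20/3  [FB · DA = -34/3 ∩ 2·signedArea(FAB) = 10]
   → F = (16/3, 20/3)

F = (16/3, 20/3)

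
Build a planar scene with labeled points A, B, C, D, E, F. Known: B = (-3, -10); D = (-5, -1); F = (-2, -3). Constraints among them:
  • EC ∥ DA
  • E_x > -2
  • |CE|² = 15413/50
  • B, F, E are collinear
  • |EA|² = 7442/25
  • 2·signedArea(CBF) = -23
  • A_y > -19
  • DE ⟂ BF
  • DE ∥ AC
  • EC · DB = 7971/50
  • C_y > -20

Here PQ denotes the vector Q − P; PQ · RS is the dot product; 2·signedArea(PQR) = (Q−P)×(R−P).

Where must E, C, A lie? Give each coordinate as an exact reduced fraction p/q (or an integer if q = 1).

1. E_x = -89/50  [B, F, E are collinear ∩ DE ⟂ BF]
2. E_y = -73/50  [B, F, E are collinear ∩ DE ⟂ BF]
   → E = (-89/50, -73/50)
3. C_x = -1  [2·signedArea(CBF) = -23 ∩ EC · DB = 7971/50]
4. C_y = -19  [2·signedArea(CBF) = -23 ∩ EC · DB = 7971/50]
   → C = (-1, -19)
5. A_x = -211/50  [DE ∥ AC ∩ EC ∥ DA]
6. A_y = -927/50  [DE ∥ AC ∩ EC ∥ DA]
   → A = (-211/50, -927/50)

A = (-211/50, -927/50)
C = (-1, -19)
E = (-89/50, -73/50)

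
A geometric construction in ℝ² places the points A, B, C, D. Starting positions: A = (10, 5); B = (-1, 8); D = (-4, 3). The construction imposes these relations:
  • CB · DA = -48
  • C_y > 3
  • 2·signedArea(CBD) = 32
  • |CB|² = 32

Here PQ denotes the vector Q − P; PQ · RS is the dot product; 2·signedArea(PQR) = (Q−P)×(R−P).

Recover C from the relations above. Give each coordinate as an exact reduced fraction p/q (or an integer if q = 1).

C = (3, 4)

1. C_x = 3  [2·signedArea(CBD) = 32 ∩ CB · DA = -48]
2. C_y = 4  [2·signedArea(CBD) = 32 ∩ CB · DA = -48]
   → C = (3, 4)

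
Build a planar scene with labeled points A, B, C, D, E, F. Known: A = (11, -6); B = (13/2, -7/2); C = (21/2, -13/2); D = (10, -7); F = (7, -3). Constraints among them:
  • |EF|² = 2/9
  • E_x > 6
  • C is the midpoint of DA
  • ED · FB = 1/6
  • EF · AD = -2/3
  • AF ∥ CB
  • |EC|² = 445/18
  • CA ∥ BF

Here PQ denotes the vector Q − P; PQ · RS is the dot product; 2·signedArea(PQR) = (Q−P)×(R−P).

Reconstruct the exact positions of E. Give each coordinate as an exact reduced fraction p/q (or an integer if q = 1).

1. E_x = 20/3  [line 1·x + 1·y + -10/3 = 0 ∩ |EF|² = 2/9]
2. E_y = -10/3  [line 1·x + 1·y + -10/3 = 0 ∩ |EF|² = 2/9]
   → E = (20/3, -10/3)

E = (20/3, -10/3)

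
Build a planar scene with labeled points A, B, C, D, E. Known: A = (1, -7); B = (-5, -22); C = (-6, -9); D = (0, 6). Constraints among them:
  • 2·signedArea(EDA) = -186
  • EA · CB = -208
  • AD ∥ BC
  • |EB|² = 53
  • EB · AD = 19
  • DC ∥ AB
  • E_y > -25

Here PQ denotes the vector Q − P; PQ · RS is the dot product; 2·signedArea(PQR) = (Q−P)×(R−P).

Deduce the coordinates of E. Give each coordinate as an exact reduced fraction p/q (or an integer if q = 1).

E = (-12, -24)

1. E_x = -12  [EA · CB = -208 ∩ 2·signedArea(EDA) = -186]
2. E_y = -24  [EA · CB = -208 ∩ 2·signedArea(EDA) = -186]
   → E = (-12, -24)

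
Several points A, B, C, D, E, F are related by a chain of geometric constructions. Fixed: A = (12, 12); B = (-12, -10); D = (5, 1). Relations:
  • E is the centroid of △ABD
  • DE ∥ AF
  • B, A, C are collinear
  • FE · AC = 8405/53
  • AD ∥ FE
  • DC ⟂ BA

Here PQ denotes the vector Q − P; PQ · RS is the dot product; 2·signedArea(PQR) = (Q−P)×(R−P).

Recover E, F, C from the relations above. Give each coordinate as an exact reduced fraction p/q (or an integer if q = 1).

1. E_x = 5/3  [E is the centroid of △ABD]
2. E_y = 1  [E is the centroid of △ABD]
   → E = (5/3, 1)
3. F_x = 26/3  [AD ∥ FE ∩ DE ∥ AF]
4. F_y = 12  [AD ∥ FE ∩ DE ∥ AF]
   → F = (26/3, 12)
5. C_x = 144/53  [B, A, C are collinear ∩ DC ⟂ BA]
6. C_y = 185/53  [B, A, C are collinear ∩ DC ⟂ BA]
   → C = (144/53, 185/53)

C = (144/53, 185/53)
E = (5/3, 1)
F = (26/3, 12)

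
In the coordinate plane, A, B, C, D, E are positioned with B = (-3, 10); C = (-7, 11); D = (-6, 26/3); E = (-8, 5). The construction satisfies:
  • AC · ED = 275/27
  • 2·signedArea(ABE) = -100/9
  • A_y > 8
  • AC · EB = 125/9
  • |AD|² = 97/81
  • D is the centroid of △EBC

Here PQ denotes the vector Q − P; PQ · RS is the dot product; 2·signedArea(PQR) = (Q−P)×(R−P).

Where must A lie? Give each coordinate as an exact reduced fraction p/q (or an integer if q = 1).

A = (-7, 74/9)

1. A_x = -7  [AC · ED = 275/27 ∩ 2·signedArea(ABE) = -100/9]
2. A_y = 74/9  [AC · ED = 275/27 ∩ 2·signedArea(ABE) = -100/9]
   → A = (-7, 74/9)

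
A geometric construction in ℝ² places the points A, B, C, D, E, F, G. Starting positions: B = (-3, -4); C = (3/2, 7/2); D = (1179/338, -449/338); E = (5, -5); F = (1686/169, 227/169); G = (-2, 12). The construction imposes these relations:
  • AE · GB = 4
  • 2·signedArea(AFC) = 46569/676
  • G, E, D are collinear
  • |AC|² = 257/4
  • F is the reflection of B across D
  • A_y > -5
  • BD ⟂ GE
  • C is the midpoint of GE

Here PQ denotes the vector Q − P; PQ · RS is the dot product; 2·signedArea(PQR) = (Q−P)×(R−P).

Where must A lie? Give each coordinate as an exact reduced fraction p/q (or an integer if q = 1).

A = (1, -9/2)

1. A_x = 1  [2·signedArea(AFC) = 46569/676 ∩ AE · GB = 4]
2. A_y = -9/2  [2·signedArea(AFC) = 46569/676 ∩ AE · GB = 4]
   → A = (1, -9/2)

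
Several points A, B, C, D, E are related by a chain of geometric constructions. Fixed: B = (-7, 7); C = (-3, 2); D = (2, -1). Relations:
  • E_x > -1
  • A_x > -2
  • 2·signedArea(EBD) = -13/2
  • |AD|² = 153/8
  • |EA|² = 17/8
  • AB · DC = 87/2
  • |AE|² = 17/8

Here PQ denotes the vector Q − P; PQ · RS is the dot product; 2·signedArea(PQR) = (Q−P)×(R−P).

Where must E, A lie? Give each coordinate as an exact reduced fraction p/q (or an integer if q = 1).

1. A_x = -7/4  [line 5·x + -3·y + 25/2 = 0 ∩ |AD|² = 153/8]
2. A_y = 5/4  [line 5·x + -3·y + 25/2 = 0 ∩ |AD|² = 153/8]
   → A = (-7/4, 5/4)
3. E_x = -1/2  [line 8·x + 9·y + -1/2 = 0 ∩ |EA|² = 17/8]
4. E_y = 1/2  [line 8·x + 9·y + -1/2 = 0 ∩ |EA|² = 17/8]
   → E = (-1/2, 1/2)

A = (-7/4, 5/4)
E = (-1/2, 1/2)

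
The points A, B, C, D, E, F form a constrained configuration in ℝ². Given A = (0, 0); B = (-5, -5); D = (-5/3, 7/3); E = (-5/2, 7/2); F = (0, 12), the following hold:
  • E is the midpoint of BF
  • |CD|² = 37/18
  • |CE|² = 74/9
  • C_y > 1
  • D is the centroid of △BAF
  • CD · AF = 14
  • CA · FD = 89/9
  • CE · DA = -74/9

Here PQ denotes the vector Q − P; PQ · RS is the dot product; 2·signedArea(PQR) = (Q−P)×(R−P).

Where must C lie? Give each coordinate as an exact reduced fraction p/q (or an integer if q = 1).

1. C_x = -5/6  [CE · DA = -74/9 ∩ CD · AF = 14]
2. C_y = 7/6  [CE · DA = -74/9 ∩ CD · AF = 14]
   → C = (-5/6, 7/6)

C = (-5/6, 7/6)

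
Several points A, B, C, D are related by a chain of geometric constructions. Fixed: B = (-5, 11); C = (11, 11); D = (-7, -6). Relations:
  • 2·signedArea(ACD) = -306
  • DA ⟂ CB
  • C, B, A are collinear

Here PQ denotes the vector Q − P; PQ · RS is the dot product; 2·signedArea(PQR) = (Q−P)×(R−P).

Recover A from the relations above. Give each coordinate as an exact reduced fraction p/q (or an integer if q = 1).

A = (-7, 11)

1. A_x = -7  [C, B, A are collinear ∩ DA ⟂ CB]
2. A_y = 11  [C, B, A are collinear ∩ DA ⟂ CB]
   → A = (-7, 11)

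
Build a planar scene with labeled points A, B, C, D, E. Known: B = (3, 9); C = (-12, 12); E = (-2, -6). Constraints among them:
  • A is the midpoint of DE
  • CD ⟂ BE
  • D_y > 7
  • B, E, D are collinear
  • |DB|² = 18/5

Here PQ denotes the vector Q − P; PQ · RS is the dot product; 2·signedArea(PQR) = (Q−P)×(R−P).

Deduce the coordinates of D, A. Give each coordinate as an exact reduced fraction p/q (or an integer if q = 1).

A = (1/5, 3/5)
D = (12/5, 36/5)

1. D_x = 12/5  [B, E, D are collinear ∩ CD ⟂ BE]
2. D_y = 36/5  [B, E, D are collinear ∩ CD ⟂ BE]
   → D = (12/5, 36/5)
3. A_x = 1/5  [A is the midpoint of DE]
4. A_y = 3/5  [A is the midpoint of DE]
   → A = (1/5, 3/5)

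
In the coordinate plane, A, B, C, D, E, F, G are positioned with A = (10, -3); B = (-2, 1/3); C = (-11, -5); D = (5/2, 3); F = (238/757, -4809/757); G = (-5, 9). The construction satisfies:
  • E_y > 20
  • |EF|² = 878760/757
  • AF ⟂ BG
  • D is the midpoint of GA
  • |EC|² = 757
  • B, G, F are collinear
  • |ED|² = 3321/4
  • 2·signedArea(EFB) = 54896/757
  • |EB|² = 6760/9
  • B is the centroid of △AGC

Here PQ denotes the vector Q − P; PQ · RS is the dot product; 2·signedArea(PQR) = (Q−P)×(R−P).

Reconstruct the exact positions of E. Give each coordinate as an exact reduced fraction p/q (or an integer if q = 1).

1. E_x = -20  [line -15184/2271·x + -1752/757·y + -193304/2271 = 0 ∩ |EB|² = 6760/9]
2. E_y = 21  [line -15184/2271·x + -1752/757·y + -193304/2271 = 0 ∩ |EB|² = 6760/9]
   → E = (-20, 21)

E = (-20, 21)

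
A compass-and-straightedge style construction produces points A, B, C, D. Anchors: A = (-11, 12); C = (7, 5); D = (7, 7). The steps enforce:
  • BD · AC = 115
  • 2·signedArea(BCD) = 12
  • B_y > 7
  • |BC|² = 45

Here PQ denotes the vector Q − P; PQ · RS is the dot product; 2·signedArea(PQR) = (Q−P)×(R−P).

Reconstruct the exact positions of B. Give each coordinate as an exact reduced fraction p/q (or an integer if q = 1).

1. B_x = 1  [2·signedArea(BCD) = 12 ∩ BD · AC = 115]
2. B_y = 8  [2·signedArea(BCD) = 12 ∩ BD · AC = 115]
   → B = (1, 8)

B = (1, 8)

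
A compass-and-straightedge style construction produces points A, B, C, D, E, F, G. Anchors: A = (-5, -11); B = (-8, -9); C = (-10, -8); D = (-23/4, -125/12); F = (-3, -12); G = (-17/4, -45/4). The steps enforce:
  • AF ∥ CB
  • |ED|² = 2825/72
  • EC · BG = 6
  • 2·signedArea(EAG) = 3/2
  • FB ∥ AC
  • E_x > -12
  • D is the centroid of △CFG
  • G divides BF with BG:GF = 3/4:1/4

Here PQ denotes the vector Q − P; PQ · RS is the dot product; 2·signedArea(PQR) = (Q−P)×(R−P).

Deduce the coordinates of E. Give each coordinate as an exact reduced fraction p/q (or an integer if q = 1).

1. E_x = -11  [EC · BG = 6 ∩ 2·signedArea(EAG) = 3/2]
2. E_y = -7  [EC · BG = 6 ∩ 2·signedArea(EAG) = 3/2]
   → E = (-11, -7)

E = (-11, -7)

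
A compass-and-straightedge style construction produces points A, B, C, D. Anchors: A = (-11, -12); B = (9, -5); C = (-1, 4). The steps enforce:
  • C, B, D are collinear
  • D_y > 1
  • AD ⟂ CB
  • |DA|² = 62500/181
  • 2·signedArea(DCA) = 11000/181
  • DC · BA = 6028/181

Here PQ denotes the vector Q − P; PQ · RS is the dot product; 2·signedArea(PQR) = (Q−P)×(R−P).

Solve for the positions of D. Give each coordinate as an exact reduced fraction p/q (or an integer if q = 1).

D = (259/181, 328/181)

1. D_x = 259/181  [C, B, D are collinear ∩ AD ⟂ CB]
2. D_y = 328/181  [C, B, D are collinear ∩ AD ⟂ CB]
   → D = (259/181, 328/181)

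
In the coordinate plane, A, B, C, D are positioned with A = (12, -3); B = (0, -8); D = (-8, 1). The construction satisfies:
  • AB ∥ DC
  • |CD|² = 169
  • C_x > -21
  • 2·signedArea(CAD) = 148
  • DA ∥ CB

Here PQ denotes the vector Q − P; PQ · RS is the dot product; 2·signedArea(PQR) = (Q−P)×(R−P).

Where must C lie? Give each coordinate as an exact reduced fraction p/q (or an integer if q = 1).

C = (-20, -4)

1. C_x = -20  [DA ∥ CB ∩ AB ∥ DC]
2. C_y = -4  [DA ∥ CB ∩ AB ∥ DC]
   → C = (-20, -4)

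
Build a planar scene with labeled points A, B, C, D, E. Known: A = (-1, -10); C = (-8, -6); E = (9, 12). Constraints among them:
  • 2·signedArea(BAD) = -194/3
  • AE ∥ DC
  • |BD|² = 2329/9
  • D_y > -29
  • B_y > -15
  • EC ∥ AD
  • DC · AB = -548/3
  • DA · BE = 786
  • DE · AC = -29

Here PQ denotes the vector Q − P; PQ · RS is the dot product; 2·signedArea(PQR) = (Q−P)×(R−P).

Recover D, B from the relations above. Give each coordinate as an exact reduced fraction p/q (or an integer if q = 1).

1. D_x = -18  [AE ∥ DC ∩ EC ∥ AD]
2. D_y = -28  [AE ∥ DC ∩ EC ∥ AD]
   → D = (-18, -28)
3. B_x = -9  [2·signedArea(BAD) = -194/3 ∩ DC · AB = -548/3]
4. B_y = -44/3  [2·signedArea(BAD) = -194/3 ∩ DC · AB = -548/3]
   → B = (-9, -44/3)

B = (-9, -44/3)
D = (-18, -28)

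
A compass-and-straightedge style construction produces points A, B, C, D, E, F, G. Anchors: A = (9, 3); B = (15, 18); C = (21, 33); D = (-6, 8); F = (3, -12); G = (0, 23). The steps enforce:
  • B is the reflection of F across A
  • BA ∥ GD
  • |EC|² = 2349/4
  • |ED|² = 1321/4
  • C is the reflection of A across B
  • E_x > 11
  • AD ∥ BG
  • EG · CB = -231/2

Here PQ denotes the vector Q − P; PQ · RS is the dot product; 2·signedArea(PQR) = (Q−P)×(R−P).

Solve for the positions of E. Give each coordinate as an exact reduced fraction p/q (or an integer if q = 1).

E = (12, 21/2)

1. E_x = 12  [line 6·x + 15·y + -459/2 = 0 ∩ |EC|² = 2349/4]
2. E_y = 21/2  [line 6·x + 15·y + -459/2 = 0 ∩ |EC|² = 2349/4]
   → E = (12, 21/2)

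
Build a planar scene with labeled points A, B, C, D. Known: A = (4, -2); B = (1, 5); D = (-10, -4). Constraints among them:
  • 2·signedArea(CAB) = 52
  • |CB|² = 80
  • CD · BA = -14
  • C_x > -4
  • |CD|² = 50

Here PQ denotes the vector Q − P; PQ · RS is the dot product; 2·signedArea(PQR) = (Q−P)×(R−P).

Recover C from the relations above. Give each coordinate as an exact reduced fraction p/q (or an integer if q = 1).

C = (-3, -3)

1. C_x = -3  [2·signedArea(CAB) = 52 ∩ CD · BA = -14]
2. C_y = -3  [2·signedArea(CAB) = 52 ∩ CD · BA = -14]
   → C = (-3, -3)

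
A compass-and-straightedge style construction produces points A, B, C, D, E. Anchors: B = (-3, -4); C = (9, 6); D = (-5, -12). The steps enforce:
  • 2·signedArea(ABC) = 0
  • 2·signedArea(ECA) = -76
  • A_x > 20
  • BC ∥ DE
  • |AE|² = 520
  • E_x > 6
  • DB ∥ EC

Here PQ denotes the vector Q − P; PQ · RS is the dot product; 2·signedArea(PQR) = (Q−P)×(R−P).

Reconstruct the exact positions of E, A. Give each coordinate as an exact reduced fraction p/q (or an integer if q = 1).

1. E_x = 7  [DB ∥ EC ∩ BC ∥ DE]
2. E_y = -2  [DB ∥ EC ∩ BC ∥ DE]
   → E = (7, -2)
3. A_x = 21  [2·signedArea(ABC) = 0 ∩ 2·signedArea(ECA) = -76]
4. A_y = 16  [2·signedArea(ABC) = 0 ∩ 2·signedArea(ECA) = -76]
   → A = (21, 16)

A = (21, 16)
E = (7, -2)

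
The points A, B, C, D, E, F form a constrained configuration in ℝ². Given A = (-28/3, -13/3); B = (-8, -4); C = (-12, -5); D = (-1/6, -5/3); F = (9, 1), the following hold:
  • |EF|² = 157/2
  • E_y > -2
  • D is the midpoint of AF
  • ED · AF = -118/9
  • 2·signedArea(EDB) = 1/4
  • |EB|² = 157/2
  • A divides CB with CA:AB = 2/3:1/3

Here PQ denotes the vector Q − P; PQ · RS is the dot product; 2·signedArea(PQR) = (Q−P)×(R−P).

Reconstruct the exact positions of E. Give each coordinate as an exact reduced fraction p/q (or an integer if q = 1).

E = (1/2, -3/2)

1. E_x = 1/2  [2·signedArea(EDB) = 1/4 ∩ ED · AF = -118/9]
2. E_y = -3/2  [2·signedArea(EDB) = 1/4 ∩ ED · AF = -118/9]
   → E = (1/2, -3/2)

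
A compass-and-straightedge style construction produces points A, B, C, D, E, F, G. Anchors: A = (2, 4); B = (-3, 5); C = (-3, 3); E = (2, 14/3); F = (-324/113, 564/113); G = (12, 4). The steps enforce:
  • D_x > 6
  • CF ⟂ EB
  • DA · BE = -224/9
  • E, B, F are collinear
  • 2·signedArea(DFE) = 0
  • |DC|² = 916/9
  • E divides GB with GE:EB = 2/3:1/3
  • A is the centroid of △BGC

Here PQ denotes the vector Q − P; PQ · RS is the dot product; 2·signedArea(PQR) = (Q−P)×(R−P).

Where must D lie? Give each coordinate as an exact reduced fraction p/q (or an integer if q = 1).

D = (7, 13/3)

1. D_x = 7  [2·signedArea(DFE) = 0 ∩ DA · BE = -224/9]
2. D_y = 13/3  [2·signedArea(DFE) = 0 ∩ DA · BE = -224/9]
   → D = (7, 13/3)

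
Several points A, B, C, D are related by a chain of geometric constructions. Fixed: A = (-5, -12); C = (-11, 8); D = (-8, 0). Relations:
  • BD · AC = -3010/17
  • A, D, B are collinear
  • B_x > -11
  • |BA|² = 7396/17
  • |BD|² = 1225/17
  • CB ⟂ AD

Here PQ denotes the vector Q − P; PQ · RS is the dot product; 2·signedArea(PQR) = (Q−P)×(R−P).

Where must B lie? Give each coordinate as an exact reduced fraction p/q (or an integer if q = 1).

B = (-171/17, 140/17)

1. B_x = -171/17  [A, D, B are collinear ∩ CB ⟂ AD]
2. B_y = 140/17  [A, D, B are collinear ∩ CB ⟂ AD]
   → B = (-171/17, 140/17)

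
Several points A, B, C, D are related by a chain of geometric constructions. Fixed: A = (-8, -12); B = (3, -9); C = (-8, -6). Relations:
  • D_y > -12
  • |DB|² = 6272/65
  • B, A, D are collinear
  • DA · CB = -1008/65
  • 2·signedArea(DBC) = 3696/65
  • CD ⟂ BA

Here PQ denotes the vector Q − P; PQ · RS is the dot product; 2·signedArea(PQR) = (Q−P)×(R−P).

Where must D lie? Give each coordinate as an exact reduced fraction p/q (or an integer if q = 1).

1. D_x = -421/65  [B, A, D are collinear ∩ CD ⟂ BA]
2. D_y = -753/65  [B, A, D are collinear ∩ CD ⟂ BA]
   → D = (-421/65, -753/65)

D = (-421/65, -753/65)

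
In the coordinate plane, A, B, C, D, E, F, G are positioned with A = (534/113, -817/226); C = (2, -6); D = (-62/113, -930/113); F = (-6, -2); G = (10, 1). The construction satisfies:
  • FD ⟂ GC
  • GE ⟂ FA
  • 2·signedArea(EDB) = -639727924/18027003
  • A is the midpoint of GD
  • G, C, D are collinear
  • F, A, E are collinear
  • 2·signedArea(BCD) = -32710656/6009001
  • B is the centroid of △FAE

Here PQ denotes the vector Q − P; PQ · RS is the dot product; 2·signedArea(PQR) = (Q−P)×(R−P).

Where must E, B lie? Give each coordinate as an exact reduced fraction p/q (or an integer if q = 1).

1. E_x = 55304130/6009001  [F, A, E are collinear ∩ GE ⟂ FA]
2. E_y = -25774487/6009001  [F, A, E are collinear ∩ GE ⟂ FA]
   → E = (55304130/6009001, -25774487/6009001)
3. B_x = 15882214/6009001  [B is the centroid of △FAE]
4. B_y = -119030587/36054006  [B is the centroid of △FAE]
   → B = (15882214/6009001, -119030587/36054006)

B = (15882214/6009001, -119030587/36054006)
E = (55304130/6009001, -25774487/6009001)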